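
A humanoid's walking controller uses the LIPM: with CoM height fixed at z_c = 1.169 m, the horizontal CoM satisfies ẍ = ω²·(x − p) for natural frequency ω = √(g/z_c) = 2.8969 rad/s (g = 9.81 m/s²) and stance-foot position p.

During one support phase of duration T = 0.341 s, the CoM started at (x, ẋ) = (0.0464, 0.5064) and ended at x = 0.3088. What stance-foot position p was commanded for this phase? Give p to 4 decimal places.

ωT = 2.8969·0.341 = 0.987843; cosh(ωT) = 1.528907, sinh(ωT) = 1.156528
x(T) = p + (x₀−p)·cosh(ωT) + (ẋ₀/ω)·sinh(ωT) ⇒ p·(1 − cosh) = x(T) − x₀·cosh − (ẋ₀/ω)·sinh
numerator   = 0.3088 − (0.0464)·1.528907 − (0.5064/2.8969)·1.156528 = 0.035689
denominator = 1 − 1.528907 = -0.528907
p = 0.035689 / -0.528907 = -0.0675

p = -0.0675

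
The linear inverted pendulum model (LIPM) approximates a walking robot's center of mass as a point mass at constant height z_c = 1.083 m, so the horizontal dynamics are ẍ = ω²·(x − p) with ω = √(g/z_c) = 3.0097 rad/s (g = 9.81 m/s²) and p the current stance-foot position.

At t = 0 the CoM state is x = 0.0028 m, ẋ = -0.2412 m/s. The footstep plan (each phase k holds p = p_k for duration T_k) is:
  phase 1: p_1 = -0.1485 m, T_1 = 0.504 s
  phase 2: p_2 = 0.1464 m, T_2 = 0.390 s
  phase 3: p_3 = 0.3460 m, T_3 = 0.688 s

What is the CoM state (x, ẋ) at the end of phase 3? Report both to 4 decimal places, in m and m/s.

phase 1: p=-0.1485, T=0.504, ωT=1.516889, cosh=2.388708, sinh=2.169314; start (x,ẋ)=(0.002800, -0.241200) → end (x,ẋ)=(0.039061, 0.411679)
phase 2: p=0.1464, T=0.390, ωT=1.173783, cosh=1.771700, sinh=1.462505; start (x,ẋ)=(0.039061, 0.411679) → end (x,ẋ)=(0.156274, 0.256897)
phase 3: p=0.3460, T=0.688, ωT=2.070674, cosh=4.028132, sinh=3.902031; start (x,ẋ)=(0.156274, 0.256897) → end (x,ẋ)=(-0.085177, -1.193312)

x = -0.0852, ẋ = -1.1933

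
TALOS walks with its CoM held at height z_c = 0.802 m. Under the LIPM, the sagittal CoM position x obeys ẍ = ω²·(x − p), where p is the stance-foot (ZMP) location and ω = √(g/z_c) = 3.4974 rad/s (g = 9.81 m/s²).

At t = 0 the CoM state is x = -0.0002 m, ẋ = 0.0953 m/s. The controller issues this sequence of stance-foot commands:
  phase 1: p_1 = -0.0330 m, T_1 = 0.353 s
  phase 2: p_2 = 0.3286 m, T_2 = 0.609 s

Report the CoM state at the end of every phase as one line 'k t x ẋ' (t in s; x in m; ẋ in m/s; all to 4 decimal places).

1 0.3530 0.0710 0.3581
2 0.9620 -0.3458 -2.2090

phase 1: p=-0.0330, T=0.353, ωT=1.234582, cosh=1.863949, sinh=1.572993; start (x,ẋ)=(-0.000200, 0.095300) → end (x,ẋ)=(0.071000, 0.358080)
phase 2: p=0.3286, T=0.609, ωT=2.129917, cosh=4.266506, sinh=4.147659; start (x,ẋ)=(0.071000, 0.358080) → end (x,ẋ)=(-0.345797, -2.209006)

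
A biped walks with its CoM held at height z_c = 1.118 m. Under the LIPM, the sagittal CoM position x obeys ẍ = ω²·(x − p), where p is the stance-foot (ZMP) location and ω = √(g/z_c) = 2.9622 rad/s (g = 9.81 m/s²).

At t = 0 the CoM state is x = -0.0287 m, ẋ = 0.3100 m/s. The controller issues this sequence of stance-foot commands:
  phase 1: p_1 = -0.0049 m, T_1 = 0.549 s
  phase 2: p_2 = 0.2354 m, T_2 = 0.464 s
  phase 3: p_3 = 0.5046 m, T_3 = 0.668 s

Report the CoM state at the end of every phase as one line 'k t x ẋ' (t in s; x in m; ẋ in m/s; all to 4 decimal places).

1 0.5490 0.1880 0.6463
2 1.0130 0.5394 1.0996
3 1.6810 1.9498 4.4188

phase 1: p=-0.0049, T=0.549, ωT=1.626248, cosh=2.640713, sinh=2.444047; start (x,ẋ)=(-0.028700, 0.310000) → end (x,ẋ)=(0.188025, 0.646315)
phase 2: p=0.2354, T=0.464, ωT=1.374461, cosh=2.102960, sinh=1.849984; start (x,ẋ)=(0.188025, 0.646315) → end (x,ẋ)=(0.539416, 1.099560)
phase 3: p=0.5046, T=0.668, ωT=1.978750, cosh=3.685967, sinh=3.547725; start (x,ẋ)=(0.539416, 1.099560) → end (x,ẋ)=(1.949837, 4.418828)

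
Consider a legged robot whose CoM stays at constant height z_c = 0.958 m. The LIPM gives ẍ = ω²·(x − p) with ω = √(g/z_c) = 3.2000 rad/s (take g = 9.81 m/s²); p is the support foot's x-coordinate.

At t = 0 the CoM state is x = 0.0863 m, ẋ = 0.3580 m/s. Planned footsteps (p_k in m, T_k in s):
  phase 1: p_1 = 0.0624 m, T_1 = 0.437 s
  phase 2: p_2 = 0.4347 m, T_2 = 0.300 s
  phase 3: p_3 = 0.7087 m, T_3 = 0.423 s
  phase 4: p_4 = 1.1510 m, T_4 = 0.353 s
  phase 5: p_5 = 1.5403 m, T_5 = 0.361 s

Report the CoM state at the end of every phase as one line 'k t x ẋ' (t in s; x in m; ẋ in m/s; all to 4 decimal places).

1 0.4370 0.3264 0.9143
2 0.7370 0.5909 0.9828
3 1.1600 1.0204 1.3485
4 1.5130 1.5116 1.7250
5 1.8740 2.2611 2.8787

phase 1: p=0.0624, T=0.437, ωT=1.398400, cosh=2.147854, sinh=1.900862; start (x,ẋ)=(0.086300, 0.358000) → end (x,ẋ)=(0.326393, 0.914310)
phase 2: p=0.4347, T=0.300, ωT=0.960000, cosh=1.497295, sinh=1.114402; start (x,ẋ)=(0.326393, 0.914310) → end (x,ẋ)=(0.590941, 0.982758)
phase 3: p=0.7087, T=0.423, ωT=1.353600, cosh=2.064823, sinh=1.806514; start (x,ẋ)=(0.590941, 0.982758) → end (x,ẋ)=(1.020351, 1.348475)
phase 4: p=1.1510, T=0.353, ωT=1.129600, cosh=1.708790, sinh=1.385628; start (x,ẋ)=(1.020351, 1.348475) → end (x,ẋ)=(1.511649, 1.724960)
phase 5: p=1.5403, T=0.361, ωT=1.155200, cosh=1.744826, sinh=1.429832; start (x,ẋ)=(1.511649, 1.724960) → end (x,ẋ)=(2.261060, 2.878664)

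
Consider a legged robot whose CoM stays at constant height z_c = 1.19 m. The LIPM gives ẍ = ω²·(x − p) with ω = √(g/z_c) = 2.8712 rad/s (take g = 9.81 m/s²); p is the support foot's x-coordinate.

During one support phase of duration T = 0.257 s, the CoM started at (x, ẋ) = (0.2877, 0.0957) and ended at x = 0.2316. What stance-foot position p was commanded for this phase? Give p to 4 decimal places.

p = 0.5791

ωT = 2.8712·0.257 = 0.737898; cosh(ωT) = 1.284826, sinh(ωT) = 0.806709
x(T) = p + (x₀−p)·cosh(ωT) + (ẋ₀/ω)·sinh(ωT) ⇒ p·(1 − cosh) = x(T) − x₀·cosh − (ẋ₀/ω)·sinh
numerator   = 0.2316 − (0.2877)·1.284826 − (0.0957/2.8712)·0.806709 = -0.164933
denominator = 1 − 1.284826 = -0.284826
p = -0.164933 / -0.284826 = 0.5791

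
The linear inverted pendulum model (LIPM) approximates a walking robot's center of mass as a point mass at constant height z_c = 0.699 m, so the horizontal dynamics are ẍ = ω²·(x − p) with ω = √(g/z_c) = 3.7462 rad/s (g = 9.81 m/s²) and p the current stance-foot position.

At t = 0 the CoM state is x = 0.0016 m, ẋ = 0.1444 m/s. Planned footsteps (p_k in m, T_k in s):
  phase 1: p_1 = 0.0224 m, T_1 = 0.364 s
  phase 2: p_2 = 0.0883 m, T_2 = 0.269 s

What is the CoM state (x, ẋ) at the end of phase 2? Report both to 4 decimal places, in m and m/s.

phase 1: p=0.0224, T=0.364, ωT=1.363617, cosh=2.083022, sinh=1.827288; start (x,ẋ)=(0.001600, 0.144400) → end (x,ẋ)=(0.049507, 0.158404)
phase 2: p=0.0883, T=0.269, ωT=1.007728, cosh=1.552209, sinh=1.187161; start (x,ẋ)=(0.049507, 0.158404) → end (x,ẋ)=(0.078284, 0.073352)

x = 0.0783, ẋ = 0.0734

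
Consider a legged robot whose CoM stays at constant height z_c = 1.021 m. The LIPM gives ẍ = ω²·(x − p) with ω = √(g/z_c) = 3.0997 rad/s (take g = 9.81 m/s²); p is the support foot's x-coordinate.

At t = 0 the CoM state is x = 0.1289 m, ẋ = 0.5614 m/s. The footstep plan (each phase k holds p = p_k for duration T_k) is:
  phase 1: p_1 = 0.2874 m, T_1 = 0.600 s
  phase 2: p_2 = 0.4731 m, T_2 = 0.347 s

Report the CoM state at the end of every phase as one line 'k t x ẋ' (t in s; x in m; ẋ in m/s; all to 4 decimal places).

phase 1: p=0.2874, T=0.600, ωT=1.859820, cosh=3.289141, sinh=3.133440; start (x,ẋ)=(0.128900, 0.561400) → end (x,ẋ)=(0.333582, 0.307057)
phase 2: p=0.4731, T=0.347, ωT=1.075596, cosh=1.636417, sinh=1.295322; start (x,ẋ)=(0.333582, 0.307057) → end (x,ẋ)=(0.373105, -0.057707)

1 0.6000 0.3336 0.3071
2 0.9470 0.3731 -0.0577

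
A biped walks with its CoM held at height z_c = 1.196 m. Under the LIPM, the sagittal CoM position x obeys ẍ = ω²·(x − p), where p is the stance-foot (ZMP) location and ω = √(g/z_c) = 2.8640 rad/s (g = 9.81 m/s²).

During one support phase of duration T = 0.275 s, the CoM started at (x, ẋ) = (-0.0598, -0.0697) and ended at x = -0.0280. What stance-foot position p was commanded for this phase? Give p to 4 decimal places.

p = -0.2222

ωT = 2.8640·0.275 = 0.787600; cosh(ωT) = 1.326525, sinh(ωT) = 0.871590
x(T) = p + (x₀−p)·cosh(ωT) + (ẋ₀/ω)·sinh(ωT) ⇒ p·(1 − cosh) = x(T) − x₀·cosh − (ẋ₀/ω)·sinh
numerator   = -0.0280 − (-0.0598)·1.326525 − (-0.0697/2.8640)·0.871590 = 0.072538
denominator = 1 − 1.326525 = -0.326525
p = 0.072538 / -0.326525 = -0.2222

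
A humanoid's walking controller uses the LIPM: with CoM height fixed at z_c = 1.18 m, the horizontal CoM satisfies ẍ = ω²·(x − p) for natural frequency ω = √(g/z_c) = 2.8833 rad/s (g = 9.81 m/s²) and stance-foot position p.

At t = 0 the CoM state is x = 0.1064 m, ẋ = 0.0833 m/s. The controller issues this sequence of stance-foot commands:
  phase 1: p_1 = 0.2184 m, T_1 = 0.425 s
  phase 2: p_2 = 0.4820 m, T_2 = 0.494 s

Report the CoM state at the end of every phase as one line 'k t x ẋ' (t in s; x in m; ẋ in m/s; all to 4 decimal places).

phase 1: p=0.2184, T=0.425, ωT=1.225402, cosh=1.849588, sinh=1.555949; start (x,ẋ)=(0.106400, 0.083300) → end (x,ẋ)=(0.056198, -0.348391)
phase 2: p=0.4820, T=0.494, ωT=1.424350, cosh=2.197911, sinh=1.957246; start (x,ẋ)=(0.056198, -0.348391) → end (x,ẋ)=(-0.690370, -3.168671)

1 0.4250 0.0562 -0.3484
2 0.9190 -0.6904 -3.1687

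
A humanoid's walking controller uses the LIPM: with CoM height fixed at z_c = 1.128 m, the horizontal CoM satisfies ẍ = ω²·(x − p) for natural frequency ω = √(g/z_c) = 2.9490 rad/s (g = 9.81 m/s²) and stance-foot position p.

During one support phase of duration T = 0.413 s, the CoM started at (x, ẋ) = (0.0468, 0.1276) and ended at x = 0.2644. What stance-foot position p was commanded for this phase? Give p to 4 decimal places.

p = -0.1332

ωT = 2.9490·0.413 = 1.217937; cosh(ωT) = 1.838024, sinh(ωT) = 1.542184
x(T) = p + (x₀−p)·cosh(ωT) + (ẋ₀/ω)·sinh(ωT) ⇒ p·(1 − cosh) = x(T) − x₀·cosh − (ẋ₀/ω)·sinh
numerator   = 0.2644 − (0.0468)·1.838024 − (0.1276/2.9490)·1.542184 = 0.111652
denominator = 1 − 1.838024 = -0.838024
p = 0.111652 / -0.838024 = -0.1332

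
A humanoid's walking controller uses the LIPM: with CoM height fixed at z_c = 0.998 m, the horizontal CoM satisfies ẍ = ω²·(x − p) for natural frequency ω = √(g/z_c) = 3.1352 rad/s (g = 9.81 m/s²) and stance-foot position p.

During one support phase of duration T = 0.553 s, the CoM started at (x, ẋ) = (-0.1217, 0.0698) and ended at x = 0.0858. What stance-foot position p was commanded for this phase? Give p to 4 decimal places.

p = -0.1980

ωT = 3.1352·0.553 = 1.733766; cosh(ωT) = 2.919276, sinh(ωT) = 2.742658
x(T) = p + (x₀−p)·cosh(ωT) + (ẋ₀/ω)·sinh(ωT) ⇒ p·(1 − cosh) = x(T) − x₀·cosh − (ẋ₀/ω)·sinh
numerator   = 0.0858 − (-0.1217)·2.919276 − (0.0698/3.1352)·2.742658 = 0.380015
denominator = 1 − 2.919276 = -1.919276
p = 0.380015 / -1.919276 = -0.1980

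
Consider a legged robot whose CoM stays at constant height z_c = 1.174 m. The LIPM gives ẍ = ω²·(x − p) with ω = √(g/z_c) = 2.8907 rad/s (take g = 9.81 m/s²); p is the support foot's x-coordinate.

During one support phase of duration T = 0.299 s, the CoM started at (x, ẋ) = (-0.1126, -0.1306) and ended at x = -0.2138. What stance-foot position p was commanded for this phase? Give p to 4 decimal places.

p = 0.0311

ωT = 2.8907·0.299 = 0.864319; cosh(ωT) = 1.397364, sinh(ωT) = 0.976026
x(T) = p + (x₀−p)·cosh(ωT) + (ẋ₀/ω)·sinh(ωT) ⇒ p·(1 − cosh) = x(T) − x₀·cosh − (ẋ₀/ω)·sinh
numerator   = -0.2138 − (-0.1126)·1.397364 − (-0.1306/2.8907)·0.976026 = -0.012361
denominator = 1 − 1.397364 = -0.397364
p = -0.012361 / -0.397364 = 0.0311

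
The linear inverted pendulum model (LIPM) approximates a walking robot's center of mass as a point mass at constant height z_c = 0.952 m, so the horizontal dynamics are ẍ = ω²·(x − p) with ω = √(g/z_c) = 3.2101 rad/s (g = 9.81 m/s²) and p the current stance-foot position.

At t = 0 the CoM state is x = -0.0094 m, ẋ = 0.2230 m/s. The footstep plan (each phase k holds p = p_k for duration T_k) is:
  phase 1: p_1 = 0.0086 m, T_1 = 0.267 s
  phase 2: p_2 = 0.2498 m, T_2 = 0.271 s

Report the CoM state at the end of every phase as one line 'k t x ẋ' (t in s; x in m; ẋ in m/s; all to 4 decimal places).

1 0.2670 0.0507 0.2542
2 0.5380 0.0484 -0.2723

phase 1: p=0.0086, T=0.267, ωT=0.857097, cosh=1.390351, sinh=0.965959; start (x,ẋ)=(-0.009400, 0.223000) → end (x,ẋ)=(0.050677, 0.254233)
phase 2: p=0.2498, T=0.271, ωT=0.869937, cosh=1.402869, sinh=0.983891; start (x,ẋ)=(0.050677, 0.254233) → end (x,ẋ)=(0.048379, -0.272251)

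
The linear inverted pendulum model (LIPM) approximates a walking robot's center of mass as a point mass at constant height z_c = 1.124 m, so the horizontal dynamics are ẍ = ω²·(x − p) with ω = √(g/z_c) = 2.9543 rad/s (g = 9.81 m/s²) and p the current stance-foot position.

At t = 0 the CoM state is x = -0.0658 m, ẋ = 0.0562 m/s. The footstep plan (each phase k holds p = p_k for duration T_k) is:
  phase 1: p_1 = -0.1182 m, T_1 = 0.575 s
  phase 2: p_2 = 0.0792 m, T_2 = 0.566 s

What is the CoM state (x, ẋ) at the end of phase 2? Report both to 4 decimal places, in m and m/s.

phase 1: p=-0.1182, T=0.575, ωT=1.698722, cosh=2.824938, sinh=2.642021; start (x,ẋ)=(-0.065800, 0.056200) → end (x,ẋ)=(0.080086, 0.567760)
phase 2: p=0.0792, T=0.566, ωT=1.672134, cosh=2.755680, sinh=2.567835; start (x,ẋ)=(0.080086, 0.567760) → end (x,ẋ)=(0.575131, 1.571289)

x = 0.5751, ẋ = 1.5713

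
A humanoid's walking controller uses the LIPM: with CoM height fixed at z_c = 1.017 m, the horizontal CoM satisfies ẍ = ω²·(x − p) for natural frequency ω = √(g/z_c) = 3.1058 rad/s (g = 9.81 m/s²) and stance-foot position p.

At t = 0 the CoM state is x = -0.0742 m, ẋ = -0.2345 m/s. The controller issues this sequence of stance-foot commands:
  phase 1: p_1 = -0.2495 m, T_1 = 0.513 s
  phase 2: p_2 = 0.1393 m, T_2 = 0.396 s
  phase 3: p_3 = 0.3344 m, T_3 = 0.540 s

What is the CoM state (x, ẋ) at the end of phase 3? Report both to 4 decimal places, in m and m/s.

phase 1: p=-0.2495, T=0.513, ωT=1.593275, cosh=2.561548, sinh=2.358289; start (x,ẋ)=(-0.074200, -0.234500) → end (x,ẋ)=(0.021479, 0.683280)
phase 2: p=0.1393, T=0.396, ωT=1.229897, cosh=1.856600, sinh=1.564277; start (x,ẋ)=(0.021479, 0.683280) → end (x,ẋ)=(0.264697, 0.696165)
phase 3: p=0.3344, T=0.540, ωT=1.677132, cosh=2.768549, sinh=2.581640; start (x,ẋ)=(0.264697, 0.696165) → end (x,ẋ)=(0.720099, 1.368485)

x = 0.7201, ẋ = 1.3685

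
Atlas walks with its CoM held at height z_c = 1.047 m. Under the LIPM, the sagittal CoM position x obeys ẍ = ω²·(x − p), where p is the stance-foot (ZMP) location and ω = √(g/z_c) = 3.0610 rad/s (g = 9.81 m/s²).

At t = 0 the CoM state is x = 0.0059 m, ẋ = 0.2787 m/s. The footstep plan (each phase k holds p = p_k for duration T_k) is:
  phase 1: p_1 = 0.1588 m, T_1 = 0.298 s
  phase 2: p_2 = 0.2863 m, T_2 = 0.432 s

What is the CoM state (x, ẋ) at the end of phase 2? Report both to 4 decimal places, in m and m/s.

phase 1: p=0.1588, T=0.298, ωT=0.912178, cosh=1.445694, sinh=1.044045; start (x,ẋ)=(0.005900, 0.278700) → end (x,ẋ)=(0.032812, -0.085726)
phase 2: p=0.2863, T=0.432, ωT=1.322352, cosh=2.009372, sinh=1.742864; start (x,ẋ)=(0.032812, -0.085726) → end (x,ẋ)=(-0.271862, -1.524589)

x = -0.2719, ẋ = -1.5246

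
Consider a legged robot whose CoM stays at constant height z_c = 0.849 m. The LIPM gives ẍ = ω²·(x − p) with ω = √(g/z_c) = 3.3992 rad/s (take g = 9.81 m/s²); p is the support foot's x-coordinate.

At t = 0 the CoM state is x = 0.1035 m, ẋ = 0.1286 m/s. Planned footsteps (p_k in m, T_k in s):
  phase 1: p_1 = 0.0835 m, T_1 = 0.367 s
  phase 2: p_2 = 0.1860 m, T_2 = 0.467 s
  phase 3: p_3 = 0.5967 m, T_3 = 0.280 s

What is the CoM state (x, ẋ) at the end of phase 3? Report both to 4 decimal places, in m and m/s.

phase 1: p=0.0835, T=0.367, ωT=1.247506, cosh=1.884435, sinh=1.597215; start (x,ẋ)=(0.103500, 0.128600) → end (x,ẋ)=(0.181615, 0.350923)
phase 2: p=0.1860, T=0.467, ωT=1.587426, cosh=2.547798, sinh=2.343347; start (x,ẋ)=(0.181615, 0.350923) → end (x,ẋ)=(0.416749, 0.859155)
phase 3: p=0.5967, T=0.280, ωT=0.951776, cosh=1.488180, sinh=1.102126; start (x,ẋ)=(0.416749, 0.859155) → end (x,ẋ)=(0.607465, 0.604418)

x = 0.6075, ẋ = 0.6044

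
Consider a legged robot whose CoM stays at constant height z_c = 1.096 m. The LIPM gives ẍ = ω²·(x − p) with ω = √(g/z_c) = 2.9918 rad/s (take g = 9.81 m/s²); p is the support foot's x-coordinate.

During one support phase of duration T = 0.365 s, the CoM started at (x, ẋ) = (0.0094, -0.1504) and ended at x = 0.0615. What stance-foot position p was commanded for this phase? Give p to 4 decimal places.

p = -0.1708

ωT = 2.9918·0.365 = 1.092007; cosh(ωT) = 1.657896, sinh(ωT) = 1.322354
x(T) = p + (x₀−p)·cosh(ωT) + (ẋ₀/ω)·sinh(ωT) ⇒ p·(1 − cosh) = x(T) − x₀·cosh − (ẋ₀/ω)·sinh
numerator   = 0.0615 − (0.0094)·1.657896 − (-0.1504/2.9918)·1.322354 = 0.112391
denominator = 1 − 1.657896 = -0.657896
p = 0.112391 / -0.657896 = -0.1708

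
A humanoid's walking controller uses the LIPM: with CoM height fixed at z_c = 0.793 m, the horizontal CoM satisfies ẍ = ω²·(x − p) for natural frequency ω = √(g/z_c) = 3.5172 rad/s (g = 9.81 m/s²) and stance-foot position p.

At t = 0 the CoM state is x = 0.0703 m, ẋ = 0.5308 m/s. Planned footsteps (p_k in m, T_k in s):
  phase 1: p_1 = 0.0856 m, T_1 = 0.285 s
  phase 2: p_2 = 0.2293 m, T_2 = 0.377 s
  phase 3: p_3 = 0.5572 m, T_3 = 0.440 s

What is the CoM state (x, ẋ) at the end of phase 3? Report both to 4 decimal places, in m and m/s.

x = 1.7445, ẋ = 4.4621

phase 1: p=0.0856, T=0.285, ωT=1.002402, cosh=1.545908, sinh=1.178911; start (x,ẋ)=(0.070300, 0.530800) → end (x,ẋ)=(0.239864, 0.757127)
phase 2: p=0.2293, T=0.377, ωT=1.325984, cosh=2.015716, sinh=1.750175; start (x,ẋ)=(0.239864, 0.757127) → end (x,ẋ)=(0.627343, 1.591179)
phase 3: p=0.5572, T=0.440, ωT=1.547568, cosh=2.456395, sinh=2.243631; start (x,ẋ)=(0.627343, 1.591179) → end (x,ẋ)=(1.744516, 4.462084)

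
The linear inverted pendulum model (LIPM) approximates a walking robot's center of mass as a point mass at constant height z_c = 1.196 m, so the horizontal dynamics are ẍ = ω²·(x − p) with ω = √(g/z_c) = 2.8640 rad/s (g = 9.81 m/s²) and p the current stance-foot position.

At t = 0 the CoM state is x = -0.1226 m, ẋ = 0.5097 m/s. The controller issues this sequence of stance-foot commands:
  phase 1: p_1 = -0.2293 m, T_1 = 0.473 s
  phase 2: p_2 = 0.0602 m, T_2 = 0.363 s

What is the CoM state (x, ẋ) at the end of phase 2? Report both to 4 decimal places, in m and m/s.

phase 1: p=-0.2293, T=0.473, ωT=1.354672, cosh=2.066761, sinh=1.808729; start (x,ẋ)=(-0.122600, 0.509700) → end (x,ẋ)=(0.313119, 1.606155)
phase 2: p=0.0602, T=0.363, ωT=1.039632, cosh=1.590880, sinh=1.237296; start (x,ẋ)=(0.313119, 1.606155) → end (x,ẋ)=(1.156450, 3.451448)

x = 1.1564, ẋ = 3.4514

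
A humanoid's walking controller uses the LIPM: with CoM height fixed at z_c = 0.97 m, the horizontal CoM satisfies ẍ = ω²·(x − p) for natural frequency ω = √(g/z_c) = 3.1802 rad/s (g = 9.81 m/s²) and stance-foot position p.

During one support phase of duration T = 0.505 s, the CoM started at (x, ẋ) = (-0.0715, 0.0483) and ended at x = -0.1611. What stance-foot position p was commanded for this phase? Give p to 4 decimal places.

ωT = 3.1802·0.505 = 1.606001; cosh(ωT) = 2.591767, sinh(ωT) = 2.391078
x(T) = p + (x₀−p)·cosh(ωT) + (ẋ₀/ω)·sinh(ωT) ⇒ p·(1 − cosh) = x(T) − x₀·cosh − (ẋ₀/ω)·sinh
numerator   = -0.1611 − (-0.0715)·2.591767 − (0.0483/3.1802)·2.391078 = -0.012104
denominator = 1 − 2.591767 = -1.591767
p = -0.012104 / -1.591767 = 0.0076

p = 0.0076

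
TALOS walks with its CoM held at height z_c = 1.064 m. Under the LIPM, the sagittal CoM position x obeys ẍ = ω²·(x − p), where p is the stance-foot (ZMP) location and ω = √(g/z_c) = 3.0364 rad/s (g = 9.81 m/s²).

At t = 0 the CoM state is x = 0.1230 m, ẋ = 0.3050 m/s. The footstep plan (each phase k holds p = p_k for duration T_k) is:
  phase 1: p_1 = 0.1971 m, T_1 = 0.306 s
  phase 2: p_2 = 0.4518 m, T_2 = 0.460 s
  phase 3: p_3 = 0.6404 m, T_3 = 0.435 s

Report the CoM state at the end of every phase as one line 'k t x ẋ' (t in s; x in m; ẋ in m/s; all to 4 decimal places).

1 0.3060 0.1960 0.2059
2 0.7660 0.0319 -1.0320
3 1.2010 -1.1721 -5.2857

phase 1: p=0.1971, T=0.306, ωT=0.929138, cosh=1.463610, sinh=1.068716; start (x,ẋ)=(0.123000, 0.305000) → end (x,ẋ)=(0.195997, 0.205943)
phase 2: p=0.4518, T=0.460, ωT=1.396744, cosh=2.144709, sinh=1.897308; start (x,ẋ)=(0.195997, 0.205943) → end (x,ẋ)=(0.031861, -1.031991)
phase 3: p=0.6404, T=0.435, ωT=1.320834, cosh=2.006729, sinh=1.739816; start (x,ẋ)=(0.031861, -1.031991) → end (x,ẋ)=(-1.172090, -5.285704)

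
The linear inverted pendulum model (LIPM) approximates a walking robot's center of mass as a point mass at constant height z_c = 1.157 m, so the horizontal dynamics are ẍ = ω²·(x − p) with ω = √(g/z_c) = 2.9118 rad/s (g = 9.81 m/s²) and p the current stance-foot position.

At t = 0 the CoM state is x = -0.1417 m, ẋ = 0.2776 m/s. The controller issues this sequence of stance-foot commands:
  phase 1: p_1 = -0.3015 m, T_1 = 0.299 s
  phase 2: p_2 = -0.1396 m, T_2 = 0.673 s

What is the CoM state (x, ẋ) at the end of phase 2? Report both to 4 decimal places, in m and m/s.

phase 1: p=-0.3015, T=0.299, ωT=0.870628, cosh=1.403550, sinh=0.984861; start (x,ẋ)=(-0.141700, 0.277600) → end (x,ẋ)=(0.016680, 0.847887)
phase 2: p=-0.1396, T=0.673, ωT=1.959641, cosh=3.618845, sinh=3.477936; start (x,ẋ)=(0.016680, 0.847887) → end (x,ẋ)=(1.438694, 4.651029)

x = 1.4387, ẋ = 4.6510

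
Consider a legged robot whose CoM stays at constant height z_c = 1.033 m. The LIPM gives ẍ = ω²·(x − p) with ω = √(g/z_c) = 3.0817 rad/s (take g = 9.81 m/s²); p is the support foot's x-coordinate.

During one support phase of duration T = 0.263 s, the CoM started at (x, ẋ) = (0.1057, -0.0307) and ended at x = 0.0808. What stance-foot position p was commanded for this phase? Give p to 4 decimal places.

ωT = 3.0817·0.263 = 0.810487; cosh(ωT) = 1.346822, sinh(ωT) = 0.902181
x(T) = p + (x₀−p)·cosh(ωT) + (ẋ₀/ω)·sinh(ωT) ⇒ p·(1 − cosh) = x(T) − x₀·cosh − (ẋ₀/ω)·sinh
numerator   = 0.0808 − (0.1057)·1.346822 − (-0.0307/3.0817)·0.902181 = -0.052572
denominator = 1 − 1.346822 = -0.346822
p = -0.052572 / -0.346822 = 0.1516

p = 0.1516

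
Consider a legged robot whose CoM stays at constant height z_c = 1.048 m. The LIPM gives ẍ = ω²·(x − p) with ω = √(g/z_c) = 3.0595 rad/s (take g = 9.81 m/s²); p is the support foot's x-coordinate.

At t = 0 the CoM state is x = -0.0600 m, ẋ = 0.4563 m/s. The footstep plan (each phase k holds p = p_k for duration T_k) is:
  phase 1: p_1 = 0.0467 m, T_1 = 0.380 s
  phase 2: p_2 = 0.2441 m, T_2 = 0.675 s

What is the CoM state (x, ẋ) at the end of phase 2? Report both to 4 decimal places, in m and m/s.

x = -0.0166, ẋ = -0.6901

phase 1: p=0.0467, T=0.380, ωT=1.162610, cosh=1.755469, sinh=1.442800; start (x,ẋ)=(-0.060000, 0.456300) → end (x,ẋ)=(0.074574, 0.330020)
phase 2: p=0.2441, T=0.675, ωT=2.065163, cosh=4.006689, sinh=3.879891; start (x,ẋ)=(0.074574, 0.330020) → end (x,ẋ)=(-0.016626, -0.690079)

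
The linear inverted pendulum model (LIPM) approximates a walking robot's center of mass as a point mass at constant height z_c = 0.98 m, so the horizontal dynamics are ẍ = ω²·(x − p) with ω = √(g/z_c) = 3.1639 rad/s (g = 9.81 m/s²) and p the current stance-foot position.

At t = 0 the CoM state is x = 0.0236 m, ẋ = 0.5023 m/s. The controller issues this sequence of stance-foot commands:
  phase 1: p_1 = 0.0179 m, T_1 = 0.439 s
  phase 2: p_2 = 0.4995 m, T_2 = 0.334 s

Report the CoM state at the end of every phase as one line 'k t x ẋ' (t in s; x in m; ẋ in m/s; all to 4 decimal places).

1 0.4390 0.3286 1.1038
2 0.7730 0.6652 1.0959

phase 1: p=0.0179, T=0.439, ωT=1.388952, cosh=2.129991, sinh=1.880654; start (x,ẋ)=(0.023600, 0.502300) → end (x,ẋ)=(0.328613, 1.103811)
phase 2: p=0.4995, T=0.334, ωT=1.056743, cosh=1.612285, sinh=1.264699; start (x,ẋ)=(0.328613, 1.103811) → end (x,ẋ)=(0.665206, 1.095874)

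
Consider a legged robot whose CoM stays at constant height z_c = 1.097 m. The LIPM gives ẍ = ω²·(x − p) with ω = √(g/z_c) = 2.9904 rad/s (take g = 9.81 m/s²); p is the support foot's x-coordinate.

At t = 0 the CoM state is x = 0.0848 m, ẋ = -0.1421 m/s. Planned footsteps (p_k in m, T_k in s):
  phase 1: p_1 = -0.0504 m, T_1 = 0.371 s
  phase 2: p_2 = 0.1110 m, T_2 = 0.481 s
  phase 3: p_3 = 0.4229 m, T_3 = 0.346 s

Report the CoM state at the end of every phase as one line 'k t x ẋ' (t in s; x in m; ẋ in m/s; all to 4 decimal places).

1 0.3710 0.1127 0.3075
2 0.8520 0.3192 0.6943
3 1.1980 0.5440 0.7191

phase 1: p=-0.0504, T=0.371, ωT=1.109438, cosh=1.681199, sinh=1.351455; start (x,ẋ)=(0.084800, -0.142100) → end (x,ẋ)=(0.112679, 0.307498)
phase 2: p=0.1110, T=0.481, ωT=1.438382, cosh=2.225593, sinh=1.988281; start (x,ẋ)=(0.112679, 0.307498) → end (x,ẋ)=(0.319188, 0.694346)
phase 3: p=0.4229, T=0.346, ωT=1.034678, cosh=1.584771, sinh=1.229430; start (x,ẋ)=(0.319188, 0.694346) → end (x,ẋ)=(0.544003, 0.719083)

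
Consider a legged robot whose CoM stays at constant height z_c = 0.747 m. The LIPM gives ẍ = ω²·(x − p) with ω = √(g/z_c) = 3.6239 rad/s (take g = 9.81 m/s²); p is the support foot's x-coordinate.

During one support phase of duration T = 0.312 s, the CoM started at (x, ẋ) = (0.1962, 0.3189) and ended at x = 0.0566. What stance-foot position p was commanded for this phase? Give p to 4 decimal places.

p = 0.5646

ωT = 3.6239·0.312 = 1.130657; cosh(ωT) = 1.710256, sinh(ωT) = 1.387435
x(T) = p + (x₀−p)·cosh(ωT) + (ẋ₀/ω)·sinh(ωT) ⇒ p·(1 − cosh) = x(T) − x₀·cosh − (ẋ₀/ω)·sinh
numerator   = 0.0566 − (0.1962)·1.710256 − (0.3189/3.6239)·1.387435 = -0.401045
denominator = 1 − 1.710256 = -0.710256
p = -0.401045 / -0.710256 = 0.5646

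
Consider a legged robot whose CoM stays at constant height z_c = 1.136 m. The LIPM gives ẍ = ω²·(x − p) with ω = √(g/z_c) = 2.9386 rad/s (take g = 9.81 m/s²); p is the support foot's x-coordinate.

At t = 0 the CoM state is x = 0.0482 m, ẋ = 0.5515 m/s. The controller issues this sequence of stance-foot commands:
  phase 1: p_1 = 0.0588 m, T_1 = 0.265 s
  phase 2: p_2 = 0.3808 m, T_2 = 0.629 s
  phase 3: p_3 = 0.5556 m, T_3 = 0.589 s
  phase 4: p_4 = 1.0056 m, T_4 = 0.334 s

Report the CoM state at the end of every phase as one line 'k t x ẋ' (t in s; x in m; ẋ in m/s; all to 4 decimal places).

phase 1: p=0.0588, T=0.265, ωT=0.778729, cosh=1.318845, sinh=0.859856; start (x,ẋ)=(0.048200, 0.551500) → end (x,ẋ)=(0.206193, 0.700559)
phase 2: p=0.3808, T=0.629, ωT=1.848379, cosh=3.253507, sinh=3.096014; start (x,ẋ)=(0.206193, 0.700559) → end (x,ẋ)=(0.550803, 0.690711)
phase 3: p=0.5556, T=0.589, ωT=1.730835, cosh=2.911252, sinh=2.734116; start (x,ẋ)=(0.550803, 0.690711) → end (x,ẋ)=(1.184281, 1.972289)
phase 4: p=1.0056, T=0.334, ωT=0.981492, cosh=1.521594, sinh=1.146842; start (x,ẋ)=(1.184281, 1.972289) → end (x,ẋ)=(2.047201, 3.603197)

1 0.2650 0.2062 0.7006
2 0.8940 0.5508 0.6907
3 1.4830 1.1843 1.9723
4 1.8170 2.0472 3.6032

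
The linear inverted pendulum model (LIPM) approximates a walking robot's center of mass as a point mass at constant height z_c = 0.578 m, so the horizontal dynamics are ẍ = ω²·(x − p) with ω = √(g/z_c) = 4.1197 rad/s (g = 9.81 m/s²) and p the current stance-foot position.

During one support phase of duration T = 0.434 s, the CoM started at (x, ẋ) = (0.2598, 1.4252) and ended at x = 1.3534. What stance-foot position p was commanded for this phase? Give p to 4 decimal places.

p = 0.2170

ωT = 4.1197·0.434 = 1.787950; cosh(ωT) = 3.072244, sinh(ωT) = 2.904941
x(T) = p + (x₀−p)·cosh(ωT) + (ẋ₀/ω)·sinh(ωT) ⇒ p·(1 − cosh) = x(T) − x₀·cosh − (ẋ₀/ω)·sinh
numerator   = 1.3534 − (0.2598)·3.072244 − (1.4252/4.1197)·2.904941 = -0.449726
denominator = 1 − 3.072244 = -2.072244
p = -0.449726 / -2.072244 = 0.2170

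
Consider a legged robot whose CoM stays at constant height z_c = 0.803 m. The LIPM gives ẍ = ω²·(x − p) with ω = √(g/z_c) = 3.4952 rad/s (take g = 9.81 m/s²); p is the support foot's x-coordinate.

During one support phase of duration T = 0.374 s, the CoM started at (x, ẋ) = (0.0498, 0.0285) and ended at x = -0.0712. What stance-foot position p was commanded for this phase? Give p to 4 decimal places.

ωT = 3.4952·0.374 = 1.307205; cosh(ωT) = 1.983202, sinh(ωT) = 1.712627
x(T) = p + (x₀−p)·cosh(ωT) + (ẋ₀/ω)·sinh(ωT) ⇒ p·(1 − cosh) = x(T) − x₀·cosh − (ẋ₀/ω)·sinh
numerator   = -0.0712 − (0.0498)·1.983202 − (0.0285/3.4952)·1.712627 = -0.183928
denominator = 1 − 1.983202 = -0.983202
p = -0.183928 / -0.983202 = 0.1871

p = 0.1871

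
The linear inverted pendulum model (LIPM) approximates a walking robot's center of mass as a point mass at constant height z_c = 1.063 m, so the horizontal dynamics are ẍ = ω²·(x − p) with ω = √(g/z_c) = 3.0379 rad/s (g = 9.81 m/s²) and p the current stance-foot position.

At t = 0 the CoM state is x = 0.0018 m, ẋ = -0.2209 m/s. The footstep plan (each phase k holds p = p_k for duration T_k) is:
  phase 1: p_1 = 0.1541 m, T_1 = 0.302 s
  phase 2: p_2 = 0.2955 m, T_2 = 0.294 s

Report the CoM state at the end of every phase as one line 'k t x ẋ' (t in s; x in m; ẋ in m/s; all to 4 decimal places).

phase 1: p=0.1541, T=0.302, ωT=0.917446, cosh=1.451214, sinh=1.051676; start (x,ẋ)=(0.001800, -0.220900) → end (x,ẋ)=(-0.143392, -0.807154)
phase 2: p=0.2955, T=0.294, ωT=0.893143, cosh=1.426081, sinh=1.016714; start (x,ẋ)=(-0.143392, -0.807154) → end (x,ẋ)=(-0.600531, -2.506662)

1 0.3020 -0.1434 -0.8072
2 0.5960 -0.6005 -2.5067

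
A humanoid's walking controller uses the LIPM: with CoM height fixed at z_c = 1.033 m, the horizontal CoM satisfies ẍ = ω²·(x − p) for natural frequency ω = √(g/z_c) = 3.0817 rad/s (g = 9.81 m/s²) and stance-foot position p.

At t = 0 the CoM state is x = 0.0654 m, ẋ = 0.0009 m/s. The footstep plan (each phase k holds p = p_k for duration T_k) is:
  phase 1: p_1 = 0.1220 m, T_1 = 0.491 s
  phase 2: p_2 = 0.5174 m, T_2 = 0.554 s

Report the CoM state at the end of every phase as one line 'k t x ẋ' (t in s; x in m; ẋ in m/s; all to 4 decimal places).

1 0.4910 -0.0121 -0.3747
2 1.0450 -1.3146 -5.4176

phase 1: p=0.1220, T=0.491, ωT=1.513115, cosh=2.380538, sinh=2.160315; start (x,ẋ)=(0.065400, 0.000900) → end (x,ẋ)=(-0.012108, -0.374669)
phase 2: p=0.5174, T=0.554, ωT=1.707262, cosh=2.847602, sinh=2.666241; start (x,ẋ)=(-0.012108, -0.374669) → end (x,ẋ)=(-1.314585, -5.417634)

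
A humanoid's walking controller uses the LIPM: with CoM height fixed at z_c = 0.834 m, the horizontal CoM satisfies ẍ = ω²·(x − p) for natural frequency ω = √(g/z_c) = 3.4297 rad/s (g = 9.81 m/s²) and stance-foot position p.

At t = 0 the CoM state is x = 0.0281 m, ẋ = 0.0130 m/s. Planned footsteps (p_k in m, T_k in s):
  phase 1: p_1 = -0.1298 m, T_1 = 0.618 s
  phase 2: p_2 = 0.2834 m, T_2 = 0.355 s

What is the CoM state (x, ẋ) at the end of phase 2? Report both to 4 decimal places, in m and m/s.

x = 1.8017, ẋ = 5.6079

phase 1: p=-0.1298, T=0.618, ωT=2.119555, cosh=4.223756, sinh=4.103671; start (x,ẋ)=(0.028100, 0.013000) → end (x,ẋ)=(0.552686, 2.277250)
phase 2: p=0.2834, T=0.355, ωT=1.217543, cosh=1.837417, sinh=1.541461; start (x,ẋ)=(0.552686, 2.277250) → end (x,ẋ)=(1.801688, 5.607904)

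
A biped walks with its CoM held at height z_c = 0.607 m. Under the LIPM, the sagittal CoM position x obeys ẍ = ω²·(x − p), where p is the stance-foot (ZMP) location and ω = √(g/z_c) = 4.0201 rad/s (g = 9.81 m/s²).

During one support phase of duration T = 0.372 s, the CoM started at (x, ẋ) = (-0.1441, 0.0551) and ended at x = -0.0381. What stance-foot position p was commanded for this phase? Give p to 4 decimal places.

ωT = 4.0201·0.372 = 1.495477; cosh(ωT) = 2.342803, sinh(ωT) = 2.118662
x(T) = p + (x₀−p)·cosh(ωT) + (ẋ₀/ω)·sinh(ωT) ⇒ p·(1 − cosh) = x(T) − x₀·cosh − (ẋ₀/ω)·sinh
numerator   = -0.0381 − (-0.1441)·2.342803 − (0.0551/4.0201)·2.118662 = 0.270459
denominator = 1 − 2.342803 = -1.342803
p = 0.270459 / -1.342803 = -0.2014

p = -0.2014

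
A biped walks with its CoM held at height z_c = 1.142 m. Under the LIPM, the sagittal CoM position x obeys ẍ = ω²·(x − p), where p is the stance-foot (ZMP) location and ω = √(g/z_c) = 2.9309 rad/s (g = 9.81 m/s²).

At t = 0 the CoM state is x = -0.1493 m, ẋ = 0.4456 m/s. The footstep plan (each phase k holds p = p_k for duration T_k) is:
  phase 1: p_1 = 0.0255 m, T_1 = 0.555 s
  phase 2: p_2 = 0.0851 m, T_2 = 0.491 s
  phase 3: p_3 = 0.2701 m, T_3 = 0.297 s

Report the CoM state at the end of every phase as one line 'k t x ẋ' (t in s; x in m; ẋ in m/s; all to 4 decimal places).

phase 1: p=0.0255, T=0.555, ωT=1.626650, cosh=2.641695, sinh=2.445108; start (x,ẋ)=(-0.149300, 0.445600) → end (x,ẋ)=(-0.064526, -0.075542)
phase 2: p=0.0851, T=0.491, ωT=1.439072, cosh=2.226964, sinh=1.989816; start (x,ẋ)=(-0.064526, -0.075542) → end (x,ẋ)=(-0.299397, -1.040839)
phase 3: p=0.2701, T=0.297, ωT=0.870477, cosh=1.403401, sinh=0.984649; start (x,ẋ)=(-0.299397, -1.040839) → end (x,ẋ)=(-0.878808, -3.104231)

1 0.5550 -0.0645 -0.0755
2 1.0460 -0.2994 -1.0408
3 1.3430 -0.8788 -3.1042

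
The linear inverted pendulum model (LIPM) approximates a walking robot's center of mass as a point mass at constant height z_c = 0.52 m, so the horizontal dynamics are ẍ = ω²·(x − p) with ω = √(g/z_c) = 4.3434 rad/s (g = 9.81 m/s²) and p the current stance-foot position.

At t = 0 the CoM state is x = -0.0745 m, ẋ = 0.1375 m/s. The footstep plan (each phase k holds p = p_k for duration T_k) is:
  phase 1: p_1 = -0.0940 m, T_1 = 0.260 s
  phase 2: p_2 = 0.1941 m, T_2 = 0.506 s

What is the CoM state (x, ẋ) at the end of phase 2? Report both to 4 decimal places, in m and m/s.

phase 1: p=-0.0940, T=0.260, ωT=1.129284, cosh=1.708353, sinh=1.385088; start (x,ẋ)=(-0.074500, 0.137500) → end (x,ẋ)=(-0.016839, 0.352210)
phase 2: p=0.1941, T=0.506, ωT=2.197760, cosh=4.557938, sinh=4.446886; start (x,ẋ)=(-0.016839, 0.352210) → end (x,ẋ)=(-0.406745, -2.468852)

x = -0.4067, ẋ = -2.4689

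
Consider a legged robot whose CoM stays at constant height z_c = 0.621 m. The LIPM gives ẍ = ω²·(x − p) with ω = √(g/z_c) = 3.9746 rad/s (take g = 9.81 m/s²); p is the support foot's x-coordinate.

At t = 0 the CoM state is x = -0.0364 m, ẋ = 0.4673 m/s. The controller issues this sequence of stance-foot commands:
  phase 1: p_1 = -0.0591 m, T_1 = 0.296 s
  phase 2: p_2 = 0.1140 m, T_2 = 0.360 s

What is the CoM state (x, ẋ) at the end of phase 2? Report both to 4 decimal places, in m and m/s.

x = 0.6791, ẋ = 2.4383

phase 1: p=-0.0591, T=0.296, ωT=1.176482, cosh=1.775653, sinh=1.467291; start (x,ẋ)=(-0.036400, 0.467300) → end (x,ẋ)=(0.153719, 0.962147)
phase 2: p=0.1140, T=0.360, ωT=1.430856, cosh=2.210691, sinh=1.971587; start (x,ẋ)=(0.153719, 0.962147) → end (x,ẋ)=(0.679076, 2.438258)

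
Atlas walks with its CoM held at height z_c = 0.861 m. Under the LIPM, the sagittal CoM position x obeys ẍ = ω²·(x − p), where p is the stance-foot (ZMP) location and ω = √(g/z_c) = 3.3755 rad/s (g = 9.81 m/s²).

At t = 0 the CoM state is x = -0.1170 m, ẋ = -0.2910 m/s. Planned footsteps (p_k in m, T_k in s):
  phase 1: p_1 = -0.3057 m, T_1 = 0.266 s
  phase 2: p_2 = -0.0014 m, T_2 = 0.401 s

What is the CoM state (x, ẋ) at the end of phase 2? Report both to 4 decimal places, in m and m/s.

x = -0.1283, ẋ = -0.2608

phase 1: p=-0.3057, T=0.266, ωT=0.897883, cosh=1.430916, sinh=1.023485; start (x,ẋ)=(-0.117000, -0.291000) → end (x,ẋ)=(-0.123920, 0.235519)
phase 2: p=-0.0014, T=0.401, ωT=1.353576, cosh=2.064779, sinh=1.806464; start (x,ẋ)=(-0.123920, 0.235519) → end (x,ẋ)=(-0.128334, -0.260798)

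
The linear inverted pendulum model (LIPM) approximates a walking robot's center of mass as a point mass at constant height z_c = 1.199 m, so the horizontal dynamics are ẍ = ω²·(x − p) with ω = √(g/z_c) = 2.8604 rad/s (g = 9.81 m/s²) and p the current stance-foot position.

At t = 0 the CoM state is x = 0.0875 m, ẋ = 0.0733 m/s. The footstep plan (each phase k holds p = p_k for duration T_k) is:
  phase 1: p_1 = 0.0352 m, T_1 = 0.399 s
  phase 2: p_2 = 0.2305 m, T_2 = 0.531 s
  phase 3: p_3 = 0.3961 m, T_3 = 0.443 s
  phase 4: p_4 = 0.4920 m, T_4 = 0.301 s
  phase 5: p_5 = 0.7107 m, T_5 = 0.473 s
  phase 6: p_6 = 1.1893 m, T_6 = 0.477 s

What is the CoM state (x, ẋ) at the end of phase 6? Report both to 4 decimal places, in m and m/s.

phase 1: p=0.0352, T=0.399, ωT=1.141300, cosh=1.725119, sinh=1.405715; start (x,ẋ)=(0.087500, 0.073300) → end (x,ẋ)=(0.161446, 0.336745)
phase 2: p=0.2305, T=0.531, ωT=1.518872, cosh=2.393016, sinh=2.174057; start (x,ẋ)=(0.161446, 0.336745) → end (x,ẋ)=(0.321197, 0.376413)
phase 3: p=0.3961, T=0.443, ωT=1.267157, cosh=1.916188, sinh=1.634557; start (x,ẋ)=(0.321197, 0.376413) → end (x,ẋ)=(0.467671, 0.371072)
phase 4: p=0.4920, T=0.301, ωT=0.860980, cosh=1.394113, sinh=0.971366; start (x,ẋ)=(0.467671, 0.371072) → end (x,ẋ)=(0.584096, 0.449719)
phase 5: p=0.7107, T=0.473, ωT=1.352969, cosh=2.063684, sinh=1.805212; start (x,ẋ)=(0.584096, 0.449719) → end (x,ẋ)=(0.733249, 0.274341)
phase 6: p=1.1893, T=0.477, ωT=1.364411, cosh=2.084474, sinh=1.828943; start (x,ẋ)=(0.733249, 0.274341) → end (x,ẋ)=(0.414087, -1.813980)

x = 0.4141, ẋ = -1.8140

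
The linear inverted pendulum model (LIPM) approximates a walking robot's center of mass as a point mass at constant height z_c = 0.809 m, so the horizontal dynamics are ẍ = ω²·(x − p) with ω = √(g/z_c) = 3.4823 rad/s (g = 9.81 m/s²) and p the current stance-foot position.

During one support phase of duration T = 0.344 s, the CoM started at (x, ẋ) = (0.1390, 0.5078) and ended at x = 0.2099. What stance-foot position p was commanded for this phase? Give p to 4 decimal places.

p = 0.3231

ωT = 3.4823·0.344 = 1.197911; cosh(ωT) = 1.807507, sinh(ωT) = 1.505683
x(T) = p + (x₀−p)·cosh(ωT) + (ẋ₀/ω)·sinh(ωT) ⇒ p·(1 − cosh) = x(T) − x₀·cosh − (ẋ₀/ω)·sinh
numerator   = 0.2099 − (0.1390)·1.807507 − (0.5078/3.4823)·1.505683 = -0.260907
denominator = 1 − 1.807507 = -0.807507
p = -0.260907 / -0.807507 = 0.3231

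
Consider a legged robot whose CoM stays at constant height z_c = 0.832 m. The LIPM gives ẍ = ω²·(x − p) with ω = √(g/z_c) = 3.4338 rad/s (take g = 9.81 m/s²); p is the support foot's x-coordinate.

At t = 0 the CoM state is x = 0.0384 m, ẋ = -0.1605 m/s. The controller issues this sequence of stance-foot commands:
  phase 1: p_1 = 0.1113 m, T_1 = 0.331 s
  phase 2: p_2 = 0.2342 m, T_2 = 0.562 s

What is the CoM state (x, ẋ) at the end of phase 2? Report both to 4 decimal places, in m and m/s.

x = -1.4826, ẋ = -5.8297

phase 1: p=0.1113, T=0.331, ωT=1.136588, cosh=1.718515, sinh=1.397603; start (x,ẋ)=(0.038400, -0.160500) → end (x,ẋ)=(-0.079305, -0.625675)
phase 2: p=0.2342, T=0.562, ωT=1.929796, cosh=3.516640, sinh=3.371462; start (x,ẋ)=(-0.079305, -0.625675) → end (x,ẋ)=(-1.482602, -5.829703)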